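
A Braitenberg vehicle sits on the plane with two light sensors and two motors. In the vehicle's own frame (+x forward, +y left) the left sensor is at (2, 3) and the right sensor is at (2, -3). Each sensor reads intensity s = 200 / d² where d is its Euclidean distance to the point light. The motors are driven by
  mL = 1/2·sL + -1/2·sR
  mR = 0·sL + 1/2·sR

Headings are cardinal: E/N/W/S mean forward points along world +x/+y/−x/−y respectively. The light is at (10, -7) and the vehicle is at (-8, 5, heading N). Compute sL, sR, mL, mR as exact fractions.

left sensor world pos  = (-11, 7); dL² = 637
right sensor world pos = (-5, 7); dR² = 421
sL = 200/637 = 200/637
sR = 200/421 = 200/421
mL = 1/2·sL + -1/2·sR = -21600/268177
mR = 0·sL + 1/2·sR = 100/421

200/637 200/421 -21600/268177 100/421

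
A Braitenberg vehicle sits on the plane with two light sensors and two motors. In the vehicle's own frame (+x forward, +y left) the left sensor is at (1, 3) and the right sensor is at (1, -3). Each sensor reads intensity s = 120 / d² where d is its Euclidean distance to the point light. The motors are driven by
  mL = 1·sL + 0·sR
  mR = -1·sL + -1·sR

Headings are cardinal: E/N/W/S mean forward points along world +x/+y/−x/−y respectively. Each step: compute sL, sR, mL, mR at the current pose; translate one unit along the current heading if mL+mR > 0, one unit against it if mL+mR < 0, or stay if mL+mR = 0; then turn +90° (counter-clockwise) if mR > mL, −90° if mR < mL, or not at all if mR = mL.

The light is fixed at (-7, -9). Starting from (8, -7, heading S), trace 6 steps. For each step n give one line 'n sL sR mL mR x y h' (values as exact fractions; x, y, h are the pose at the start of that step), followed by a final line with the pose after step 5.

n=0: pose=(8,-7,S); sL=24/65, sR=24/29; mL=24/65, mR=-2256/1885; mL+mR=-24/29 → advance -1; mR−mL=-2952/1885 → turn -1·90°
n=1: pose=(8,-6,W); sL=30/49, sR=15/29; mL=30/49, mR=-1605/1421; mL+mR=-15/29 → advance -1; mR−mL=-2475/1421 → turn -1·90°
n=2: pose=(9,-6,N); sL=24/37, sR=120/377; mL=24/37, mR=-13488/13949; mL+mR=-120/377 → advance -1; mR−mL=-22536/13949 → turn -1·90°
n=3: pose=(9,-7,E); sL=60/157, sR=12/29; mL=60/157, mR=-3624/4553; mL+mR=-12/29 → advance -1; mR−mL=-5364/4553 → turn -1·90°
n=4: pose=(8,-7,S); sL=24/65, sR=24/29; mL=24/65, mR=-2256/1885; mL+mR=-24/29 → advance -1; mR−mL=-2952/1885 → turn -1·90°
n=5: pose=(8,-6,W); sL=30/49, sR=15/29; mL=30/49, mR=-1605/1421; mL+mR=-15/29 → advance -1; mR−mL=-2475/1421 → turn -1·90°

0 24/65 24/29 24/65 -2256/1885 8 -7 S
1 30/49 15/29 30/49 -1605/1421 8 -6 W
2 24/37 120/377 24/37 -13488/13949 9 -6 N
3 60/157 12/29 60/157 -3624/4553 9 -7 E
4 24/65 24/29 24/65 -2256/1885 8 -7 S
5 30/49 15/29 30/49 -1605/1421 8 -6 W
final 9 -6 N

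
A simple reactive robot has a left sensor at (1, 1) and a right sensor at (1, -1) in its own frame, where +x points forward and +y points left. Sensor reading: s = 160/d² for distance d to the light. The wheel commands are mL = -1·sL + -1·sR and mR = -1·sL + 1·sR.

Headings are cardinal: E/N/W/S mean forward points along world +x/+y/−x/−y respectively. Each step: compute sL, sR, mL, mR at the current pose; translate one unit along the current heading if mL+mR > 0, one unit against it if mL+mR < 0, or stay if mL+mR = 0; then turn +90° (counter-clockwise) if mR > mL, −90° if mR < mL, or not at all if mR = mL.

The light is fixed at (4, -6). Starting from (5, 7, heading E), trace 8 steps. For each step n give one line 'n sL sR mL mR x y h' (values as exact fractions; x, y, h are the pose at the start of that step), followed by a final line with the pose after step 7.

0 4/5 40/37 -348/185 52/185 5 7 E
1 160/197 160/197 -320/197 0 4 7 N
2 80/61 16/17 -2336/1037 -384/1037 4 6 W
3 32/25 160/121 -7872/3025 128/3025 5 6 S
4 4/5 40/37 -348/185 52/185 5 7 E
5 160/197 160/197 -320/197 0 4 7 N
6 80/61 16/17 -2336/1037 -384/1037 4 6 W
7 32/25 160/121 -7872/3025 128/3025 5 6 S
final 5 7 E

n=0: pose=(5,7,E); sL=4/5, sR=40/37; mL=-348/185, mR=52/185; mL+mR=-8/5 → advance -1; mR−mL=80/37 → turn +1·90°
n=1: pose=(4,7,N); sL=160/197, sR=160/197; mL=-320/197, mR=0; mL+mR=-320/197 → advance -1; mR−mL=320/197 → turn +1·90°
n=2: pose=(4,6,W); sL=80/61, sR=16/17; mL=-2336/1037, mR=-384/1037; mL+mR=-160/61 → advance -1; mR−mL=32/17 → turn +1·90°
n=3: pose=(5,6,S); sL=32/25, sR=160/121; mL=-7872/3025, mR=128/3025; mL+mR=-64/25 → advance -1; mR−mL=320/121 → turn +1·90°
n=4: pose=(5,7,E); sL=4/5, sR=40/37; mL=-348/185, mR=52/185; mL+mR=-8/5 → advance -1; mR−mL=80/37 → turn +1·90°
n=5: pose=(4,7,N); sL=160/197, sR=160/197; mL=-320/197, mR=0; mL+mR=-320/197 → advance -1; mR−mL=320/197 → turn +1·90°
n=6: pose=(4,6,W); sL=80/61, sR=16/17; mL=-2336/1037, mR=-384/1037; mL+mR=-160/61 → advance -1; mR−mL=32/17 → turn +1·90°
n=7: pose=(5,6,S); sL=32/25, sR=160/121; mL=-7872/3025, mR=128/3025; mL+mR=-64/25 → advance -1; mR−mL=320/121 → turn +1·90°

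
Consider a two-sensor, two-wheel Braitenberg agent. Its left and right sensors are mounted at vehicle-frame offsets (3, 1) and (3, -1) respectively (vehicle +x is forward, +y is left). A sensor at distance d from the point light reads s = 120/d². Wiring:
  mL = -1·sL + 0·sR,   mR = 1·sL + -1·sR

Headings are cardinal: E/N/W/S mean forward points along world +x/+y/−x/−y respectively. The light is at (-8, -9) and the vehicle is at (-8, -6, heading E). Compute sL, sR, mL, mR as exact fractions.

24/5 120/13 -24/5 -288/65

left sensor world pos  = (-5, -5); dL² = 25
right sensor world pos = (-5, -7); dR² = 13
sL = 120/25 = 24/5
sR = 120/13 = 120/13
mL = -1·sL + 0·sR = -24/5
mR = 1·sL + -1·sR = -288/65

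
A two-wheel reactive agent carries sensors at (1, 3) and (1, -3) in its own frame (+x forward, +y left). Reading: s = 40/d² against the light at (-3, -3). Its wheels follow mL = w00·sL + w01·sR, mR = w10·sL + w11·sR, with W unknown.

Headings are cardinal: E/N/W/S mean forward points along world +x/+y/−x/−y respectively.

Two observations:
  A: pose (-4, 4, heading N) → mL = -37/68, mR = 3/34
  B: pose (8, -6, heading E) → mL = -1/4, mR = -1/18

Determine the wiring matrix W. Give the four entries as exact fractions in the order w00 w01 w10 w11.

obs A: pose=(-4,4,N) → sL=1/2, sR=10/17, mL=-37/68, mR=3/34
obs B: pose=(8,-6,E) → sL=5/18, sR=2/9, mL=-1/4, mR=-1/18
sensor matrix S = [[1/2, 10/17], [5/18, 2/9]]; det S = -8/153
solve [mL_A; mL_B] = S·[w00; w01] and [mR_A; mR_B] = S·[w10; w11]:
  w00 = -1/2, w01 = -1/2, w10 = -1, w11 = 1

-1/2 -1/2 -1 1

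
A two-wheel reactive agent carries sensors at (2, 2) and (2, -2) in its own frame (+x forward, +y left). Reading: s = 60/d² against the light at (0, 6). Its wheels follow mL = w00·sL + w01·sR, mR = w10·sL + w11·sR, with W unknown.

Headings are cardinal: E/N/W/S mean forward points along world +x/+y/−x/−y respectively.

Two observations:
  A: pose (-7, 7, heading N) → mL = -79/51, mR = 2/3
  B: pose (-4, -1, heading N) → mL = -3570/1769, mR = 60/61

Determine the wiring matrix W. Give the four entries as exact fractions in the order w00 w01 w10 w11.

obs A: pose=(-7,7,N) → sL=2/3, sR=30/17, mL=-79/51, mR=2/3
obs B: pose=(-4,-1,N) → sL=60/61, sR=60/29, mL=-3570/1769, mR=60/61
sensor matrix S = [[2/3, 30/17], [60/61, 60/29]]; det S = -10720/30073
solve [mL_A; mL_B] = S·[w00; w01] and [mR_A; mR_B] = S·[w10; w11]:
  w00 = -1, w01 = -1/2, w10 = 1, w11 = 0

-1 -1/2 1 0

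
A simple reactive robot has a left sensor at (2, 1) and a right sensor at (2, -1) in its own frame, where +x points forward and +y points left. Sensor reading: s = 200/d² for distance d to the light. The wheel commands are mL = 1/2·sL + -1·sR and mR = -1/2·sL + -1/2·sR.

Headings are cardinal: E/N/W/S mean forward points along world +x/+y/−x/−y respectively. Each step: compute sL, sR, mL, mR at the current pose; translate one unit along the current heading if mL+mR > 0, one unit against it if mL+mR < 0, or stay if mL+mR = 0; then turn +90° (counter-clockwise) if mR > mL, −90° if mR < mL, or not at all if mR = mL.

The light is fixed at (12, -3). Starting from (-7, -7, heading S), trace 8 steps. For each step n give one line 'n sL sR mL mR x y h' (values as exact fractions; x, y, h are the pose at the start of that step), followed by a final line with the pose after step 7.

n=0: pose=(-7,-7,S); sL=5/9, sR=50/109; mL=-355/1962, mR=-995/1962; mL+mR=-75/109 → advance -1; mR−mL=-320/981 → turn -1·90°
n=1: pose=(-7,-6,W); sL=200/457, sR=40/89; mL=-9380/40673, mR=-18040/40673; mL+mR=-60/89 → advance -1; mR−mL=-8660/40673 → turn -1·90°
n=2: pose=(-6,-6,N); sL=100/181, sR=20/29; mL=-2170/5249, mR=-3260/5249; mL+mR=-30/29 → advance -1; mR−mL=-1090/5249 → turn -1·90°
n=3: pose=(-6,-7,E); sL=40/53, sR=200/281; mL=-4980/14893, mR=-10920/14893; mL+mR=-300/281 → advance -1; mR−mL=-5940/14893 → turn -1·90°
n=4: pose=(-7,-7,S); sL=5/9, sR=50/109; mL=-355/1962, mR=-995/1962; mL+mR=-75/109 → advance -1; mR−mL=-320/981 → turn -1·90°
n=5: pose=(-7,-6,W); sL=200/457, sR=40/89; mL=-9380/40673, mR=-18040/40673; mL+mR=-60/89 → advance -1; mR−mL=-8660/40673 → turn -1·90°
n=6: pose=(-6,-6,N); sL=100/181, sR=20/29; mL=-2170/5249, mR=-3260/5249; mL+mR=-30/29 → advance -1; mR−mL=-1090/5249 → turn -1·90°
n=7: pose=(-6,-7,E); sL=40/53, sR=200/281; mL=-4980/14893, mR=-10920/14893; mL+mR=-300/281 → advance -1; mR−mL=-5940/14893 → turn -1·90°

0 5/9 50/109 -355/1962 -995/1962 -7 -7 S
1 200/457 40/89 -9380/40673 -18040/40673 -7 -6 W
2 100/181 20/29 -2170/5249 -3260/5249 -6 -6 N
3 40/53 200/281 -4980/14893 -10920/14893 -6 -7 E
4 5/9 50/109 -355/1962 -995/1962 -7 -7 S
5 200/457 40/89 -9380/40673 -18040/40673 -7 -6 W
6 100/181 20/29 -2170/5249 -3260/5249 -6 -6 N
7 40/53 200/281 -4980/14893 -10920/14893 -6 -7 E
final -7 -7 S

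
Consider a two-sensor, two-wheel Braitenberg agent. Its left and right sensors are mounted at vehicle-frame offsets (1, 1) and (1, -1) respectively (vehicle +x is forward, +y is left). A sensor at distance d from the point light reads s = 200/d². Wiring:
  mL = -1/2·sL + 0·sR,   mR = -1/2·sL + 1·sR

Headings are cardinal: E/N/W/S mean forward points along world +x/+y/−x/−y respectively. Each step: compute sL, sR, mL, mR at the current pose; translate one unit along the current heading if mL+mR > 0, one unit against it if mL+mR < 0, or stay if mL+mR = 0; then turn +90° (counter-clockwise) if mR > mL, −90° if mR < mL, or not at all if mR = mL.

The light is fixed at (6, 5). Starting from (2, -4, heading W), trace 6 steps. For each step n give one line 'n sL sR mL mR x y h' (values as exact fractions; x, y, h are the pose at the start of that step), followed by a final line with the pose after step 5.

n=0: pose=(2,-4,W); sL=8/5, sR=200/89; mL=-4/5, mR=644/445; mL+mR=288/445 → advance +1; mR−mL=200/89 → turn +1·90°
n=1: pose=(1,-4,S); sL=50/29, sR=25/17; mL=-25/29, mR=300/493; mL+mR=-125/493 → advance -1; mR−mL=25/17 → turn +1·90°
n=2: pose=(1,-3,E); sL=40/13, sR=200/97; mL=-20/13, mR=660/1261; mL+mR=-1280/1261 → advance -1; mR−mL=200/97 → turn +1·90°
n=3: pose=(0,-3,N); sL=100/49, sR=100/37; mL=-50/49, mR=3050/1813; mL+mR=1200/1813 → advance +1; mR−mL=100/37 → turn +1·90°
n=4: pose=(0,-2,W); sL=200/113, sR=40/17; mL=-100/113, mR=2820/1921; mL+mR=1120/1921 → advance +1; mR−mL=40/17 → turn +1·90°
n=5: pose=(-1,-2,S); sL=2, sR=25/16; mL=-1, mR=9/16; mL+mR=-7/16 → advance -1; mR−mL=25/16 → turn +1·90°

0 8/5 200/89 -4/5 644/445 2 -4 W
1 50/29 25/17 -25/29 300/493 1 -4 S
2 40/13 200/97 -20/13 660/1261 1 -3 E
3 100/49 100/37 -50/49 3050/1813 0 -3 N
4 200/113 40/17 -100/113 2820/1921 0 -2 W
5 2 25/16 -1 9/16 -1 -2 S
final -1 -1 E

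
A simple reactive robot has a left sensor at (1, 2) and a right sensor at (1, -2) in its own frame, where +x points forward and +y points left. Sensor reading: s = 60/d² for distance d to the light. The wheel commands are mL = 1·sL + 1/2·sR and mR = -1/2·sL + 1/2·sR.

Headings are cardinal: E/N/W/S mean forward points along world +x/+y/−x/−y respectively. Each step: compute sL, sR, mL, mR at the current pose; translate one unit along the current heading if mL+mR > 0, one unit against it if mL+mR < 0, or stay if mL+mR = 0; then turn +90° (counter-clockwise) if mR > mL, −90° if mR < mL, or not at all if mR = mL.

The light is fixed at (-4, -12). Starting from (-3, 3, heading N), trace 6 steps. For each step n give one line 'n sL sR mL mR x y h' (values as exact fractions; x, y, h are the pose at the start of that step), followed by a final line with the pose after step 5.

n=0: pose=(-3,3,N); sL=60/257, sR=12/53; mL=4722/13621, mR=-48/13621; mL+mR=4674/13621 → advance +1; mR−mL=-90/257 → turn -1·90°
n=1: pose=(-3,4,E); sL=15/82, sR=3/10; mL=273/820, mR=12/205; mL+mR=321/820 → advance +1; mR−mL=-45/164 → turn -1·90°
n=2: pose=(-2,4,S); sL=60/241, sR=4/15; mL=1382/3615, mR=32/3615; mL+mR=1414/3615 → advance +1; mR−mL=-90/241 → turn -1·90°
n=3: pose=(-2,3,W); sL=6/17, sR=6/29; mL=225/493, mR=-36/493; mL+mR=189/493 → advance +1; mR−mL=-9/17 → turn -1·90°
n=4: pose=(-3,3,N); sL=60/257, sR=12/53; mL=4722/13621, mR=-48/13621; mL+mR=4674/13621 → advance +1; mR−mL=-90/257 → turn -1·90°
n=5: pose=(-3,4,E); sL=15/82, sR=3/10; mL=273/820, mR=12/205; mL+mR=321/820 → advance +1; mR−mL=-45/164 → turn -1·90°

0 60/257 12/53 4722/13621 -48/13621 -3 3 N
1 15/82 3/10 273/820 12/205 -3 4 E
2 60/241 4/15 1382/3615 32/3615 -2 4 S
3 6/17 6/29 225/493 -36/493 -2 3 W
4 60/257 12/53 4722/13621 -48/13621 -3 3 N
5 15/82 3/10 273/820 12/205 -3 4 E
final -2 4 S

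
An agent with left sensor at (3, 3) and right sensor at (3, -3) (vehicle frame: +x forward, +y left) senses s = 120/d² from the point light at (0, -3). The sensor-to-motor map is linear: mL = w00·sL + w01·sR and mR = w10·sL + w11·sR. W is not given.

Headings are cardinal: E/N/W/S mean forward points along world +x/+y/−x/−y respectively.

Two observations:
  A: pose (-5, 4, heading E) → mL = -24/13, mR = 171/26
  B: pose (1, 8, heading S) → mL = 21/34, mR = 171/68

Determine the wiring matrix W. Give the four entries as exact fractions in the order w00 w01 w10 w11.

1 -1/2 1/2 1

obs A: pose=(-5,4,E) → sL=15/13, sR=6, mL=-24/13, mR=171/26
obs B: pose=(1,8,S) → sL=3/2, sR=30/17, mL=21/34, mR=171/68
sensor matrix S = [[15/13, 6], [3/2, 30/17]]; det S = -1539/221
solve [mL_A; mL_B] = S·[w00; w01] and [mR_A; mR_B] = S·[w10; w11]:
  w00 = 1, w01 = -1/2, w10 = 1/2, w11 = 1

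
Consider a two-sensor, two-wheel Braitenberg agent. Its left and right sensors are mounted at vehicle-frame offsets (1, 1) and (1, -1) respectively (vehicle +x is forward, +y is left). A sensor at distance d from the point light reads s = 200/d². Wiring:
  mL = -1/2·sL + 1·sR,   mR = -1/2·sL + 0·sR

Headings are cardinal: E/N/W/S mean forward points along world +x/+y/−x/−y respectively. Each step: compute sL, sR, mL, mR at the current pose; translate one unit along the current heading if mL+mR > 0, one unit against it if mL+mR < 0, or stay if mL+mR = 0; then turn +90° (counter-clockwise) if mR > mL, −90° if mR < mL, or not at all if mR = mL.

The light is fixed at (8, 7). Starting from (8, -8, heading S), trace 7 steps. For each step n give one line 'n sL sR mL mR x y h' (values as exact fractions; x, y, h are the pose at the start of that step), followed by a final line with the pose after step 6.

0 200/257 200/257 100/257 -100/257 8 -8 S
1 200/257 200/197 31700/50629 -100/257 8 -8 W
2 1 50/49 51/98 -1/2 7 -8 N
3 200/169 8/9 452/1521 -100/169 7 -7 E
4 100/113 100/117 5450/13221 -50/113 6 -7 S
5 40/41 200/153 5140/6273 -20/41 6 -6 W
6 5/4 50/37 215/296 -5/8 5 -6 N
final 5 -5 E

n=0: pose=(8,-8,S); sL=200/257, sR=200/257; mL=100/257, mR=-100/257; mL+mR=0 → advance +0; mR−mL=-200/257 → turn -1·90°
n=1: pose=(8,-8,W); sL=200/257, sR=200/197; mL=31700/50629, mR=-100/257; mL+mR=12000/50629 → advance +1; mR−mL=-200/197 → turn -1·90°
n=2: pose=(7,-8,N); sL=1, sR=50/49; mL=51/98, mR=-1/2; mL+mR=1/49 → advance +1; mR−mL=-50/49 → turn -1·90°
n=3: pose=(7,-7,E); sL=200/169, sR=8/9; mL=452/1521, mR=-100/169; mL+mR=-448/1521 → advance -1; mR−mL=-8/9 → turn -1·90°
n=4: pose=(6,-7,S); sL=100/113, sR=100/117; mL=5450/13221, mR=-50/113; mL+mR=-400/13221 → advance -1; mR−mL=-100/117 → turn -1·90°
n=5: pose=(6,-6,W); sL=40/41, sR=200/153; mL=5140/6273, mR=-20/41; mL+mR=2080/6273 → advance +1; mR−mL=-200/153 → turn -1·90°
n=6: pose=(5,-6,N); sL=5/4, sR=50/37; mL=215/296, mR=-5/8; mL+mR=15/148 → advance +1; mR−mL=-50/37 → turn -1·90°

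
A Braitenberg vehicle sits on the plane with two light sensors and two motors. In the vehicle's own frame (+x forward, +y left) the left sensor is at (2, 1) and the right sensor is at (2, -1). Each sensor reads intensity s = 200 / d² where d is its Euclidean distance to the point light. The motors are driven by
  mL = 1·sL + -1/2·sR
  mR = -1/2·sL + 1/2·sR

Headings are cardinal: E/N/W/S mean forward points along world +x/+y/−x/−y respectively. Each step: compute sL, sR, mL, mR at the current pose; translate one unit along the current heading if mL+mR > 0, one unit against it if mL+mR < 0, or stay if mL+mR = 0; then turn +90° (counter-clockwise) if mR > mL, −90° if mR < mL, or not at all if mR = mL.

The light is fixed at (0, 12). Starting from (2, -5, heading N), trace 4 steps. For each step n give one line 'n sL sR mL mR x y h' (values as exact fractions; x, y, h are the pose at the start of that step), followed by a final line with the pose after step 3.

n=0: pose=(2,-5,N); sL=100/113, sR=100/117; mL=6050/13221, mR=-200/13221; mL+mR=50/113 → advance +1; mR−mL=-6250/13221 → turn -1·90°
n=1: pose=(2,-4,E); sL=200/241, sR=40/61; mL=7380/14701, mR=-1280/14701; mL+mR=100/241 → advance +1; mR−mL=-8660/14701 → turn -1·90°
n=2: pose=(3,-4,S); sL=10/17, sR=25/41; mL=395/1394, mR=15/1394; mL+mR=5/17 → advance +1; mR−mL=-190/697 → turn -1·90°
n=3: pose=(3,-5,W); sL=8/13, sR=200/257; mL=756/3341, mR=272/3341; mL+mR=4/13 → advance +1; mR−mL=-484/3341 → turn -1·90°

0 100/113 100/117 6050/13221 -200/13221 2 -5 N
1 200/241 40/61 7380/14701 -1280/14701 2 -4 E
2 10/17 25/41 395/1394 15/1394 3 -4 S
3 8/13 200/257 756/3341 272/3341 3 -5 W
final 2 -5 N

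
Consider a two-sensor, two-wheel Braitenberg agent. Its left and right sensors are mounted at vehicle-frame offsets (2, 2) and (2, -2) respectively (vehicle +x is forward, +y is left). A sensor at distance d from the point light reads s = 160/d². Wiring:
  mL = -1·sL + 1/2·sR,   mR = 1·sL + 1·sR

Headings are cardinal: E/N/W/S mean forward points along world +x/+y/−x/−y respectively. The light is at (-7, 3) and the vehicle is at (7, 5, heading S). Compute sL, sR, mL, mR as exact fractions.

left sensor world pos  = (9, 3); dL² = 256
right sensor world pos = (5, 3); dR² = 144
sL = 160/256 = 5/8
sR = 160/144 = 10/9
mL = -1·sL + 1/2·sR = -5/72
mR = 1·sL + 1·sR = 125/72

5/8 10/9 -5/72 125/72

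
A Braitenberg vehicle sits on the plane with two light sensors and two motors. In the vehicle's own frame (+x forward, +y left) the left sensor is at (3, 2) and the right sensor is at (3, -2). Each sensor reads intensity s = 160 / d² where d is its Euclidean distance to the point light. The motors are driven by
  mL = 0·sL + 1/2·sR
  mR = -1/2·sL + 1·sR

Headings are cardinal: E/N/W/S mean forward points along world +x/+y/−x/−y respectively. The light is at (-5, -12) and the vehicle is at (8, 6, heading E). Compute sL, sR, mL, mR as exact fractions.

left sensor world pos  = (11, 8); dL² = 656
right sensor world pos = (11, 4); dR² = 512
sL = 160/656 = 10/41
sR = 160/512 = 5/16
mL = 0·sL + 1/2·sR = 5/32
mR = -1/2·sL + 1·sR = 125/656

10/41 5/16 5/32 125/656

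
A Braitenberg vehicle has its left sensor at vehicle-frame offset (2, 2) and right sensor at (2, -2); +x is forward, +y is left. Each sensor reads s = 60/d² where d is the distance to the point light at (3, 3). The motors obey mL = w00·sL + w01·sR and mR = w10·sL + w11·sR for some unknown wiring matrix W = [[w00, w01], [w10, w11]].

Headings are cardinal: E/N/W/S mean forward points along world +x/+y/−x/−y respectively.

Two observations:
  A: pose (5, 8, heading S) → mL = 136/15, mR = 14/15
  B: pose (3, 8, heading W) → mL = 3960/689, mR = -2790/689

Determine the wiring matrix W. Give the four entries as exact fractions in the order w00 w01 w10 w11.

1 1 -1 1/2

obs A: pose=(5,8,S) → sL=12/5, sR=20/3, mL=136/15, mR=14/15
obs B: pose=(3,8,W) → sL=60/13, sR=60/53, mL=3960/689, mR=-2790/689
sensor matrix S = [[12/5, 20/3], [60/13, 60/53]]; det S = -19328/689
solve [mL_A; mL_B] = S·[w00; w01] and [mR_A; mR_B] = S·[w10; w11]:
  w00 = 1, w01 = 1, w10 = -1, w11 = 1/2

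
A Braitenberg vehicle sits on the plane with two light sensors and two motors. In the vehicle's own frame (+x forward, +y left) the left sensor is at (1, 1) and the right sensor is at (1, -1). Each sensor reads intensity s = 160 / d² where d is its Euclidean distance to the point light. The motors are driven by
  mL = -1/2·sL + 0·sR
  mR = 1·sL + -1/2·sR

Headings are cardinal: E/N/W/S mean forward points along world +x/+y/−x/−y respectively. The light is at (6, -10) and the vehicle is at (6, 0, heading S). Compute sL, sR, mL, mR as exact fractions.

80/41 80/41 -40/41 40/41

left sensor world pos  = (7, -1); dL² = 82
right sensor world pos = (5, -1); dR² = 82
sL = 160/82 = 80/41
sR = 160/82 = 80/41
mL = -1/2·sL + 0·sR = -40/41
mR = 1·sL + -1/2·sR = 40/41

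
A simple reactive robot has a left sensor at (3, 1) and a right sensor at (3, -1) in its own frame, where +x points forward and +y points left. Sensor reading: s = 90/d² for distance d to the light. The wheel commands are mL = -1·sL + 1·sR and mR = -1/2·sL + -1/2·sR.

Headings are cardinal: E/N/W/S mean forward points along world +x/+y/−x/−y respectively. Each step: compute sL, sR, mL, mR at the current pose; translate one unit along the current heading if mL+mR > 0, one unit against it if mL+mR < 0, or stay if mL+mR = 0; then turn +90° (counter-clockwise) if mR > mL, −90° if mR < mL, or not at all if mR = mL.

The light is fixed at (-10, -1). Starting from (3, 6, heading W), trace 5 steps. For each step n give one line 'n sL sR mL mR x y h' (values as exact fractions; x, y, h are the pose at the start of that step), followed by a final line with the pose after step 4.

n=0: pose=(3,6,W); sL=45/68, sR=45/82; mL=-315/2788, mR=-3375/5576; mL+mR=-4005/5576 → advance -1; mR−mL=-2745/5576 → turn -1·90°
n=1: pose=(4,6,N); sL=90/269, sR=18/65; mL=-1008/17485, mR=-5346/17485; mL+mR=-6354/17485 → advance -1; mR−mL=-4338/17485 → turn -1·90°
n=2: pose=(4,5,E); sL=45/169, sR=45/157; mL=540/26533, mR=-7335/26533; mL+mR=-6795/26533 → advance -1; mR−mL=-7875/26533 → turn -1·90°
n=3: pose=(3,5,S); sL=18/41, sR=10/17; mL=104/697, mR=-358/697; mL+mR=-254/697 → advance -1; mR−mL=-462/697 → turn -1·90°
n=4: pose=(3,6,W); sL=45/68, sR=45/82; mL=-315/2788, mR=-3375/5576; mL+mR=-4005/5576 → advance -1; mR−mL=-2745/5576 → turn -1·90°

0 45/68 45/82 -315/2788 -3375/5576 3 6 W
1 90/269 18/65 -1008/17485 -5346/17485 4 6 N
2 45/169 45/157 540/26533 -7335/26533 4 5 E
3 18/41 10/17 104/697 -358/697 3 5 S
4 45/68 45/82 -315/2788 -3375/5576 3 6 W
final 4 6 N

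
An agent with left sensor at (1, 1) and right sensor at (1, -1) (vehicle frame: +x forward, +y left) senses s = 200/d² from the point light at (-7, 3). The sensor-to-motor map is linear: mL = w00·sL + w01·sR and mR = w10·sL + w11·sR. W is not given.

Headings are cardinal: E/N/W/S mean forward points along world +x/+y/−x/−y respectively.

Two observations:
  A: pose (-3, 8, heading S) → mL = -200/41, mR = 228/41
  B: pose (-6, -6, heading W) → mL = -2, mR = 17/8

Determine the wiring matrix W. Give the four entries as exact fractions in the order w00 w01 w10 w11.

obs A: pose=(-3,8,S) → sL=200/41, sR=8, mL=-200/41, mR=228/41
obs B: pose=(-6,-6,W) → sL=2, sR=25/8, mL=-2, mR=17/8
sensor matrix S = [[200/41, 8], [2, 25/8]]; det S = -31/41
solve [mL_A; mL_B] = S·[w00; w01] and [mR_A; mR_B] = S·[w10; w11]:
  w00 = -1, w01 = 0, w10 = -1/2, w11 = 1

-1 0 -1/2 1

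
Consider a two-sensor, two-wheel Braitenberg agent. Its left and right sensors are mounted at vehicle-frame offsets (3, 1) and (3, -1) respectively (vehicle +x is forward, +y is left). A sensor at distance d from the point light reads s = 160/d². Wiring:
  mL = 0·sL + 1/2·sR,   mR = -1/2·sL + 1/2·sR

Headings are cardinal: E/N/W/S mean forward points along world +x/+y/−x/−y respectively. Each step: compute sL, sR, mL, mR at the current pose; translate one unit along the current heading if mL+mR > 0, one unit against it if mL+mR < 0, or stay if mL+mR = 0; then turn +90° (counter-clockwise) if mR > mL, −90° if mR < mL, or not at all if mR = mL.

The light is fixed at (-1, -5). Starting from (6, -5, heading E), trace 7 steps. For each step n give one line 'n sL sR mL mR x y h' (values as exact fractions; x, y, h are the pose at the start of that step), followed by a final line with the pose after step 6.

0 160/101 160/101 80/101 0 6 -5 E
1 16/9 80/29 40/29 128/261 7 -5 S
2 160/29 32/5 16/5 64/145 7 -6 W
3 4 40/17 20/17 -14/17 6 -6 N
4 160/101 160/101 80/101 0 6 -5 E
5 16/9 80/29 40/29 128/261 7 -5 S
6 160/29 32/5 16/5 64/145 7 -6 W
final 6 -6 N

n=0: pose=(6,-5,E); sL=160/101, sR=160/101; mL=80/101, mR=0; mL+mR=80/101 → advance +1; mR−mL=-80/101 → turn -1·90°
n=1: pose=(7,-5,S); sL=16/9, sR=80/29; mL=40/29, mR=128/261; mL+mR=488/261 → advance +1; mR−mL=-8/9 → turn -1·90°
n=2: pose=(7,-6,W); sL=160/29, sR=32/5; mL=16/5, mR=64/145; mL+mR=528/145 → advance +1; mR−mL=-80/29 → turn -1·90°
n=3: pose=(6,-6,N); sL=4, sR=40/17; mL=20/17, mR=-14/17; mL+mR=6/17 → advance +1; mR−mL=-2 → turn -1·90°
n=4: pose=(6,-5,E); sL=160/101, sR=160/101; mL=80/101, mR=0; mL+mR=80/101 → advance +1; mR−mL=-80/101 → turn -1·90°
n=5: pose=(7,-5,S); sL=16/9, sR=80/29; mL=40/29, mR=128/261; mL+mR=488/261 → advance +1; mR−mL=-8/9 → turn -1·90°
n=6: pose=(7,-6,W); sL=160/29, sR=32/5; mL=16/5, mR=64/145; mL+mR=528/145 → advance +1; mR−mL=-80/29 → turn -1·90°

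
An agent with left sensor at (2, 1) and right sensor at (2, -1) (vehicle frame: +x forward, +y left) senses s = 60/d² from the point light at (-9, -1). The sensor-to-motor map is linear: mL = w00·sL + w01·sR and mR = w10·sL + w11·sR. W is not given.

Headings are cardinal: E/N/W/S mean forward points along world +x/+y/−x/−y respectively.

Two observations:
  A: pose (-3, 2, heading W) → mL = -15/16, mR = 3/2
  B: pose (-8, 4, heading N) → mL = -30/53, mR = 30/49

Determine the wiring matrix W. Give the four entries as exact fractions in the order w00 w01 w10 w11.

0 -1/2 1/2 0

obs A: pose=(-3,2,W) → sL=3, sR=15/8, mL=-15/16, mR=3/2
obs B: pose=(-8,4,N) → sL=60/49, sR=60/53, mL=-30/53, mR=30/49
sensor matrix S = [[3, 15/8], [60/49, 60/53]]; det S = 5715/5194
solve [mL_A; mL_B] = S·[w00; w01] and [mR_A; mR_B] = S·[w10; w11]:
  w00 = 0, w01 = -1/2, w10 = 1/2, w11 = 0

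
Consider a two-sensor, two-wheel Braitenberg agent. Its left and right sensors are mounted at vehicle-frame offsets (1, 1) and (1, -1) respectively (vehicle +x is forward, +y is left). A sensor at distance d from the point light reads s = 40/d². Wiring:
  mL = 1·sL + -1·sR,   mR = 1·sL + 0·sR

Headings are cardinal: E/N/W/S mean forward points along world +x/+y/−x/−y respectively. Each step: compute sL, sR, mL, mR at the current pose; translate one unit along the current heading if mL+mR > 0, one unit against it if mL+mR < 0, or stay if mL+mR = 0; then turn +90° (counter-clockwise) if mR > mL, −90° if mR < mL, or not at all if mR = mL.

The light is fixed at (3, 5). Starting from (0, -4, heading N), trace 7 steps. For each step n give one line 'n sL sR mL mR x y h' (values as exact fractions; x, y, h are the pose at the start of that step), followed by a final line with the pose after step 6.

0 1/2 10/17 -3/34 1/2 0 -4 N
1 40/97 8/13 -256/1261 40/97 0 -3 W
2 4/9 20/53 32/477 4/9 -1 -3 S
3 40/73 40/109 1440/7957 40/73 -1 -4 E
4 1/2 10/17 -3/34 1/2 0 -4 N
5 40/97 8/13 -256/1261 40/97 0 -3 W
6 4/9 20/53 32/477 4/9 -1 -3 S
final -1 -4 E

n=0: pose=(0,-4,N); sL=1/2, sR=10/17; mL=-3/34, mR=1/2; mL+mR=7/17 → advance +1; mR−mL=10/17 → turn +1·90°
n=1: pose=(0,-3,W); sL=40/97, sR=8/13; mL=-256/1261, mR=40/97; mL+mR=264/1261 → advance +1; mR−mL=8/13 → turn +1·90°
n=2: pose=(-1,-3,S); sL=4/9, sR=20/53; mL=32/477, mR=4/9; mL+mR=244/477 → advance +1; mR−mL=20/53 → turn +1·90°
n=3: pose=(-1,-4,E); sL=40/73, sR=40/109; mL=1440/7957, mR=40/73; mL+mR=5800/7957 → advance +1; mR−mL=40/109 → turn +1·90°
n=4: pose=(0,-4,N); sL=1/2, sR=10/17; mL=-3/34, mR=1/2; mL+mR=7/17 → advance +1; mR−mL=10/17 → turn +1·90°
n=5: pose=(0,-3,W); sL=40/97, sR=8/13; mL=-256/1261, mR=40/97; mL+mR=264/1261 → advance +1; mR−mL=8/13 → turn +1·90°
n=6: pose=(-1,-3,S); sL=4/9, sR=20/53; mL=32/477, mR=4/9; mL+mR=244/477 → advance +1; mR−mL=20/53 → turn +1·90°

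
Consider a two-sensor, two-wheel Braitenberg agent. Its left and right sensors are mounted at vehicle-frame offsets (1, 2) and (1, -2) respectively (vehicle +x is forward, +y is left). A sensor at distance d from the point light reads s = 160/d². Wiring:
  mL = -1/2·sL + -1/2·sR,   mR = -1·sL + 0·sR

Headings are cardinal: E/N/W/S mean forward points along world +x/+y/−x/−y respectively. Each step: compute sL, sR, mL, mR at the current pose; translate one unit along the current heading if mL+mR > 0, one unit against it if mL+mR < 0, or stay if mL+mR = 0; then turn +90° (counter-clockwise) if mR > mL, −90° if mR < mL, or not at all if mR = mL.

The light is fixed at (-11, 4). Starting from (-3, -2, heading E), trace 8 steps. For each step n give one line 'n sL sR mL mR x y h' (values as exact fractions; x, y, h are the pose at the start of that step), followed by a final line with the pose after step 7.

0 160/97 32/29 -3872/2813 -160/97 -3 -2 E
1 16/13 80/37 -816/481 -16/13 -4 -2 S
2 160/73 160/113 -14880/8249 -160/73 -4 -1 E
3 8/5 40/13 -152/65 -8/5 -5 -1 S
4 160/53 32/17 -2208/901 -160/53 -5 0 E
5 80/37 80/17 -2160/629 -80/37 -6 0 S
6 160/37 160/61 -7840/2257 -160/37 -6 1 E
7 40/13 8 -72/13 -40/13 -7 1 S
final -7 2 E

n=0: pose=(-3,-2,E); sL=160/97, sR=32/29; mL=-3872/2813, mR=-160/97; mL+mR=-8512/2813 → advance -1; mR−mL=-768/2813 → turn -1·90°
n=1: pose=(-4,-2,S); sL=16/13, sR=80/37; mL=-816/481, mR=-16/13; mL+mR=-1408/481 → advance -1; mR−mL=224/481 → turn +1·90°
n=2: pose=(-4,-1,E); sL=160/73, sR=160/113; mL=-14880/8249, mR=-160/73; mL+mR=-32960/8249 → advance -1; mR−mL=-3200/8249 → turn -1·90°
n=3: pose=(-5,-1,S); sL=8/5, sR=40/13; mL=-152/65, mR=-8/5; mL+mR=-256/65 → advance -1; mR−mL=48/65 → turn +1·90°
n=4: pose=(-5,0,E); sL=160/53, sR=32/17; mL=-2208/901, mR=-160/53; mL+mR=-4928/901 → advance -1; mR−mL=-512/901 → turn -1·90°
n=5: pose=(-6,0,S); sL=80/37, sR=80/17; mL=-2160/629, mR=-80/37; mL+mR=-3520/629 → advance -1; mR−mL=800/629 → turn +1·90°
n=6: pose=(-6,1,E); sL=160/37, sR=160/61; mL=-7840/2257, mR=-160/37; mL+mR=-17600/2257 → advance -1; mR−mL=-1920/2257 → turn -1·90°
n=7: pose=(-7,1,S); sL=40/13, sR=8; mL=-72/13, mR=-40/13; mL+mR=-112/13 → advance -1; mR−mL=32/13 → turn +1·90°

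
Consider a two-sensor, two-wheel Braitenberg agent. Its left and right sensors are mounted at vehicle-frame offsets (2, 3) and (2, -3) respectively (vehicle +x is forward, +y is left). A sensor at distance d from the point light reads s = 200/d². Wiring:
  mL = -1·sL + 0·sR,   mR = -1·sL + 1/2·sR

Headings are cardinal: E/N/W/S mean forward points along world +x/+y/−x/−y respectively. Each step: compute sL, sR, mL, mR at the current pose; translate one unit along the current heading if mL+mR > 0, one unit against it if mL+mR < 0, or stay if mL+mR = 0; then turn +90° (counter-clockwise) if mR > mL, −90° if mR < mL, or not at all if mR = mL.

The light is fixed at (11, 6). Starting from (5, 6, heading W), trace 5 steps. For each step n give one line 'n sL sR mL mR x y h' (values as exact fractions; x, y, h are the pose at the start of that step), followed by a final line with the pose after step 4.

n=0: pose=(5,6,W); sL=200/73, sR=200/73; mL=-200/73, mR=-100/73; mL+mR=-300/73 → advance -1; mR−mL=100/73 → turn +1·90°
n=1: pose=(6,6,S); sL=25, sR=50/17; mL=-25, mR=-400/17; mL+mR=-825/17 → advance -1; mR−mL=25/17 → turn +1·90°
n=2: pose=(6,7,E); sL=8, sR=200/13; mL=-8, mR=-4/13; mL+mR=-108/13 → advance -1; mR−mL=100/13 → turn +1·90°
n=3: pose=(5,7,N); sL=20/9, sR=100/9; mL=-20/9, mR=10/3; mL+mR=10/9 → advance +1; mR−mL=50/9 → turn +1·90°
n=4: pose=(5,8,W); sL=40/13, sR=200/89; mL=-40/13, mR=-2260/1157; mL+mR=-5820/1157 → advance -1; mR−mL=100/89 → turn +1·90°

0 200/73 200/73 -200/73 -100/73 5 6 W
1 25 50/17 -25 -400/17 6 6 S
2 8 200/13 -8 -4/13 6 7 E
3 20/9 100/9 -20/9 10/3 5 7 N
4 40/13 200/89 -40/13 -2260/1157 5 8 W
final 6 8 S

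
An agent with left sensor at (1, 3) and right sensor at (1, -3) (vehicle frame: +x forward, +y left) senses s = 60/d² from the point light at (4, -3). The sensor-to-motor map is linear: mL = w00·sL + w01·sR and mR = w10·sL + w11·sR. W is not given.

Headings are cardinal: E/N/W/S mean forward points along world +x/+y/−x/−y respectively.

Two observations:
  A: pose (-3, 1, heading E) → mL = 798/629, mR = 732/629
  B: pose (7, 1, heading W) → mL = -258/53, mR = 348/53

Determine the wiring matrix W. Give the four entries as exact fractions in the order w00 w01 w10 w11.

obs A: pose=(-3,1,E) → sL=12/17, sR=60/37, mL=798/629, mR=732/629
obs B: pose=(7,1,W) → sL=12, sR=60/53, mL=-258/53, mR=348/53
sensor matrix S = [[12/17, 60/37], [12, 60/53]]; det S = -622080/33337
solve [mL_A; mL_B] = S·[w00; w01] and [mR_A; mR_B] = S·[w10; w11]:
  w00 = -1/2, w01 = 1, w10 = 1/2, w11 = 1/2

-1/2 1 1/2 1/2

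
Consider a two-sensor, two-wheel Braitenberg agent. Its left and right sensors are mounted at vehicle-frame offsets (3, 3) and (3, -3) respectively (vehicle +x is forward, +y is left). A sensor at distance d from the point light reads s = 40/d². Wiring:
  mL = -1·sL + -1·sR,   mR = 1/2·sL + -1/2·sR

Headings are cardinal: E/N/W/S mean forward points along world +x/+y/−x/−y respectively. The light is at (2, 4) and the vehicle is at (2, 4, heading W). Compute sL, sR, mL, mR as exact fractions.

20/9 20/9 -40/9 0

left sensor world pos  = (-1, 1); dL² = 18
right sensor world pos = (-1, 7); dR² = 18
sL = 40/18 = 20/9
sR = 40/18 = 20/9
mL = -1·sL + -1·sR = -40/9
mR = 1/2·sL + -1/2·sR = 0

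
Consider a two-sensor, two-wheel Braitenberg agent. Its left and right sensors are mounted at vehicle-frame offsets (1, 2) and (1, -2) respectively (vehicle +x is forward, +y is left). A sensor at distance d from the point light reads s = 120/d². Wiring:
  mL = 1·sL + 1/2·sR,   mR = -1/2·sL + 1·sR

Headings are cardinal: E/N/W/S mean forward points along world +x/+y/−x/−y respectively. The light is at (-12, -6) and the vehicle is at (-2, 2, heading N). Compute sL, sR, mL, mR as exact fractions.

24/29 8/15 476/435 52/435

left sensor world pos  = (-4, 3); dL² = 145
right sensor world pos = (0, 3); dR² = 225
sL = 120/145 = 24/29
sR = 120/225 = 8/15
mL = 1·sL + 1/2·sR = 476/435
mR = -1/2·sL + 1·sR = 52/435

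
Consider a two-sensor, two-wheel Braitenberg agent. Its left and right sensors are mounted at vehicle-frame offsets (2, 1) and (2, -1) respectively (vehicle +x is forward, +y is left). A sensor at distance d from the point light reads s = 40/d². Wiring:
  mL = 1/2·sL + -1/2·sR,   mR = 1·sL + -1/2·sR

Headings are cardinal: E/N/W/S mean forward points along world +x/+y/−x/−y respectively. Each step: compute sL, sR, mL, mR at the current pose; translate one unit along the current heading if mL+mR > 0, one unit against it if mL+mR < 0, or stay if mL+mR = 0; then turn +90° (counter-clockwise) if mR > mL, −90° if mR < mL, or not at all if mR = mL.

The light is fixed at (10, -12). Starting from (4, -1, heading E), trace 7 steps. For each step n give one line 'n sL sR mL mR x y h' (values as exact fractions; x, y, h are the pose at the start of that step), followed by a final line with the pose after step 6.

n=0: pose=(4,-1,E); sL=1/4, sR=10/29; mL=-11/232, mR=9/116; mL+mR=7/232 → advance +1; mR−mL=1/8 → turn +1·90°
n=1: pose=(5,-1,N); sL=8/41, sR=8/37; mL=-16/1517, mR=132/1517; mL+mR=116/1517 → advance +1; mR−mL=4/41 → turn +1·90°
n=2: pose=(5,0,W); sL=4/17, sR=20/109; mL=48/1853, mR=266/1853; mL+mR=314/1853 → advance +1; mR−mL=2/17 → turn +1·90°
n=3: pose=(4,0,S); sL=8/25, sR=40/149; mL=96/3725, mR=692/3725; mL+mR=788/3725 → advance +1; mR−mL=4/25 → turn +1·90°
n=4: pose=(4,-1,E); sL=1/4, sR=10/29; mL=-11/232, mR=9/116; mL+mR=7/232 → advance +1; mR−mL=1/8 → turn +1·90°
n=5: pose=(5,-1,N); sL=8/41, sR=8/37; mL=-16/1517, mR=132/1517; mL+mR=116/1517 → advance +1; mR−mL=4/41 → turn +1·90°
n=6: pose=(5,0,W); sL=4/17, sR=20/109; mL=48/1853, mR=266/1853; mL+mR=314/1853 → advance +1; mR−mL=2/17 → turn +1·90°

0 1/4 10/29 -11/232 9/116 4 -1 E
1 8/41 8/37 -16/1517 132/1517 5 -1 N
2 4/17 20/109 48/1853 266/1853 5 0 W
3 8/25 40/149 96/3725 692/3725 4 0 S
4 1/4 10/29 -11/232 9/116 4 -1 E
5 8/41 8/37 -16/1517 132/1517 5 -1 N
6 4/17 20/109 48/1853 266/1853 5 0 W
final 4 0 S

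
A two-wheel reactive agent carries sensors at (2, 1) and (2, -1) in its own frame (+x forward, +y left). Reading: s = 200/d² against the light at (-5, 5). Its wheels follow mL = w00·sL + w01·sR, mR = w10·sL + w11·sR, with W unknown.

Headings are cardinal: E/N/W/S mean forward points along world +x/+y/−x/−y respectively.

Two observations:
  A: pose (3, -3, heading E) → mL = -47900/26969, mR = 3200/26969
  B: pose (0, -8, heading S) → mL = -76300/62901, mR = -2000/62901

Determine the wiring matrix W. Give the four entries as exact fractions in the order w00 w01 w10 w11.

-1/2 -1 1/2 -1/2

obs A: pose=(3,-3,E) → sL=200/149, sR=200/181, mL=-47900/26969, mR=3200/26969
obs B: pose=(0,-8,S) → sL=200/261, sR=200/241, mL=-76300/62901, mR=-2000/62901
sensor matrix S = [[200/149, 200/181], [200/261, 200/241]]; det S = 453280000/1696377069
solve [mL_A; mL_B] = S·[w00; w01] and [mR_A; mR_B] = S·[w10; w11]:
  w00 = -1/2, w01 = -1, w10 = 1/2, w11 = -1/2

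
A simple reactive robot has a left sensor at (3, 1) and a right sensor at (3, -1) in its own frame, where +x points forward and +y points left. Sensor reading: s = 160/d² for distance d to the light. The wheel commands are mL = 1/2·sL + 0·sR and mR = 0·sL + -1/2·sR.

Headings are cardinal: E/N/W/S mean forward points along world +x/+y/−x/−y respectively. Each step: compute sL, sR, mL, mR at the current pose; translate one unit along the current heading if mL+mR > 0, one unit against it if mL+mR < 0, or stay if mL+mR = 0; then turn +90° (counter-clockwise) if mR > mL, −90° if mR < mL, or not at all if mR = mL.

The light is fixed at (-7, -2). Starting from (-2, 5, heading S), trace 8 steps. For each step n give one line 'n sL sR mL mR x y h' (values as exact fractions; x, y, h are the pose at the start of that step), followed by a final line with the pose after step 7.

0 40/13 5 20/13 -5/2 -2 5 S
1 160/53 32/17 80/53 -16/17 -2 6 W
2 16/13 80/73 8/13 -40/73 -3 6 N
3 160/149 160/113 80/149 -80/113 -3 7 E
4 40/13 4 20/13 -2 -4 7 S
5 160/81 160/121 80/81 -80/121 -4 8 W
6 16/17 80/89 8/17 -40/89 -5 8 N
7 160/169 32/25 80/169 -16/25 -5 9 E
final -6 9 S

n=0: pose=(-2,5,S); sL=40/13, sR=5; mL=20/13, mR=-5/2; mL+mR=-25/26 → advance -1; mR−mL=-105/26 → turn -1·90°
n=1: pose=(-2,6,W); sL=160/53, sR=32/17; mL=80/53, mR=-16/17; mL+mR=512/901 → advance +1; mR−mL=-2208/901 → turn -1·90°
n=2: pose=(-3,6,N); sL=16/13, sR=80/73; mL=8/13, mR=-40/73; mL+mR=64/949 → advance +1; mR−mL=-1104/949 → turn -1·90°
n=3: pose=(-3,7,E); sL=160/149, sR=160/113; mL=80/149, mR=-80/113; mL+mR=-2880/16837 → advance -1; mR−mL=-20960/16837 → turn -1·90°
n=4: pose=(-4,7,S); sL=40/13, sR=4; mL=20/13, mR=-2; mL+mR=-6/13 → advance -1; mR−mL=-46/13 → turn -1·90°
n=5: pose=(-4,8,W); sL=160/81, sR=160/121; mL=80/81, mR=-80/121; mL+mR=3200/9801 → advance +1; mR−mL=-16160/9801 → turn -1·90°
n=6: pose=(-5,8,N); sL=16/17, sR=80/89; mL=8/17, mR=-40/89; mL+mR=32/1513 → advance +1; mR−mL=-1392/1513 → turn -1·90°
n=7: pose=(-5,9,E); sL=160/169, sR=32/25; mL=80/169, mR=-16/25; mL+mR=-704/4225 → advance -1; mR−mL=-4704/4225 → turn -1·90°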